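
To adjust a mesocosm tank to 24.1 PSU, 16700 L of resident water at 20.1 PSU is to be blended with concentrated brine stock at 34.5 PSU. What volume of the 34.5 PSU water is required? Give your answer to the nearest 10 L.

6420 L

Salt balance: 16,700×20.1 + V×34.5 = (16,700+V)×24.1
335,670 + 34.5V = 402,470 + 24.1V
66,800 = 10.4V
V = 6,423.08 L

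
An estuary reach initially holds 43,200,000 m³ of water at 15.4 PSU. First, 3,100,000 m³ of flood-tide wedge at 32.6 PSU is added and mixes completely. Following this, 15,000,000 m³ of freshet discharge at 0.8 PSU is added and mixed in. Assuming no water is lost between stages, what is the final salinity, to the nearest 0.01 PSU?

Total salt / total volume:
Initial salt = 43,200,000×15.4 = 665,280,000
After stage 1: salt = 665,280,000 + 3,100,000×32.6 = 766,340,000; volume = 46,300,000 m³; S = 16.552 PSU
After stage 2: salt = 766,340,000 + 15,000,000×0.8 = 778,340,000; volume = 61,300,000 m³
S = 778,340,000 / 61,300,000 = 12.6972 PSU

12.70 PSU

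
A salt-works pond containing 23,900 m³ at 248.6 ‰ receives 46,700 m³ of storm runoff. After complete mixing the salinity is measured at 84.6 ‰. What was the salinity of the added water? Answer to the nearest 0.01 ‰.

0.67 ‰

Salt balance: 23,900×248.6 + 46,700×S = 70,600×84.6
5,941,540 + 46,700·S = 5,972,760
S = (5,972,760 − 5,941,540) / 46,700 = 0.6685 ‰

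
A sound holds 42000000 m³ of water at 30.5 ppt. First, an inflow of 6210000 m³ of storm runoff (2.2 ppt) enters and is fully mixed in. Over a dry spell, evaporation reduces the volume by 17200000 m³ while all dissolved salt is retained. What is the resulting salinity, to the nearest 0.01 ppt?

41.75 ppt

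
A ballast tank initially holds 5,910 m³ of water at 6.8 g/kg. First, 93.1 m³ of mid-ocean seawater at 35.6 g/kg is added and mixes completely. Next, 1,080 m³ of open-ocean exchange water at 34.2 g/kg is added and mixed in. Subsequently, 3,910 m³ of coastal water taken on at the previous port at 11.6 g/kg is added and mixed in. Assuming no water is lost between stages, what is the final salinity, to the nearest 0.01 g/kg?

Total salt / total volume:
Initial salt = 5,910×6.8 = 40,188
After stage 1: salt = 40,188 + 93.1×35.6 = 43,502.36; volume = 6,003.1 m³; S = 7.247 g/kg
After stage 2: salt = 43,502.36 + 1,080×34.2 = 80,438.36; volume = 7,083.1 m³; S = 11.356 g/kg
After stage 3: salt = 80,438.36 + 3,910×11.6 = 125,794.36; volume = 10,993.1 m³
S = 125,794.36 / 10,993.1 = 11.443 g/kg

11.44 g/kg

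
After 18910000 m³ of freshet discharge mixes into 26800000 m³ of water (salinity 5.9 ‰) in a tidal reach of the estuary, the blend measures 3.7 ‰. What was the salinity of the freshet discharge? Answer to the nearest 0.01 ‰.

0.58 ‰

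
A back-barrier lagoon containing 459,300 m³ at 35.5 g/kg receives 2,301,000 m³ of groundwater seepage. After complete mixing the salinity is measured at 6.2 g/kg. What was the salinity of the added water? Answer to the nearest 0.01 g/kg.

0.35 g/kg

Salt balance: 459,300×35.5 + 2,301,000×S = 2,760,300×6.2
16,305,150 + 2,301,000·S = 17,113,860
S = (17,113,860 − 16,305,150) / 2,301,000 = 0.3515 g/kg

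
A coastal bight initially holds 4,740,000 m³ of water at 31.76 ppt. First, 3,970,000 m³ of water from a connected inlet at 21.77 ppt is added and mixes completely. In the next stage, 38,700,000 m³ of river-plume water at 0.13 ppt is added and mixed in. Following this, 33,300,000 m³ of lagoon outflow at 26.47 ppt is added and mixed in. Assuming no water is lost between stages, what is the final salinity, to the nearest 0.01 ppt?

13.92 ppt

By conservation of dissolved salt,
Initial salt = 4,740,000×31.76 = 150,542,400
After stage 1: salt = 150,542,400 + 3,970,000×21.77 = 236,969,300; volume = 8,710,000 m³; S = 27.207 ppt
After stage 2: salt = 236,969,300 + 38,700,000×0.13 = 242,000,300; volume = 47,410,000 m³; S = 5.104 ppt
After stage 3: salt = 242,000,300 + 33,300,000×26.47 = 1,123,451,300; volume = 80,710,000 m³
S = 1,123,451,300 / 80,710,000 = 13.9196 ppt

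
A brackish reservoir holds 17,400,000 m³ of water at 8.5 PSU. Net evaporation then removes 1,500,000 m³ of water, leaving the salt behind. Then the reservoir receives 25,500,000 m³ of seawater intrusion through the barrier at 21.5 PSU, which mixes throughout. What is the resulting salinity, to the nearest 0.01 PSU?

After evaporation: salt = 17,400,000×8.5 = 147,900,000; volume = 17,400,000 − 1,500,000 = 15,900,000 m³
After mixing: salt = 147,900,000 + 25,500,000×21.5 = 696,150,000; volume = 15,900,000 + 25,500,000 = 41,400,000 m³
S = 696,150,000 / 41,400,000 = 16.8152 PSU

16.82 PSU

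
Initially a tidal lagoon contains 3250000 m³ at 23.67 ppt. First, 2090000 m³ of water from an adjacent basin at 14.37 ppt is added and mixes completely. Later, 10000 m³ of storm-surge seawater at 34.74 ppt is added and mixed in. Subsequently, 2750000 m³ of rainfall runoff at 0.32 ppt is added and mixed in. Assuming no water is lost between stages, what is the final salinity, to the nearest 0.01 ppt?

13.36 ppt

Mass of salt is conserved:
Initial salt = 3,250,000×23.67 = 76,927,500
After stage 1: salt = 76,927,500 + 2,090,000×14.37 = 106,960,800; volume = 5,340,000 m³; S = 20.03 ppt
After stage 2: salt = 106,960,800 + 10,000×34.74 = 107,308,200; volume = 5,350,000 m³; S = 20.058 ppt
After stage 3: salt = 107,308,200 + 2,750,000×0.32 = 108,188,200; volume = 8,100,000 m³
S = 108,188,200 / 8,100,000 = 13.3566 ppt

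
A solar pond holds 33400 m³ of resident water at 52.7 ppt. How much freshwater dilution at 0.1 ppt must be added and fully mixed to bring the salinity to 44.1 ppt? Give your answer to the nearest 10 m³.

6530 m³

Salt balance: 33,400×52.7 + V×0.1 = (33,400+V)×44.1
1,760,180 + 0.1V = 1,472,940 + 44.1V
287,240 = 44V
V = 6,528.18 m³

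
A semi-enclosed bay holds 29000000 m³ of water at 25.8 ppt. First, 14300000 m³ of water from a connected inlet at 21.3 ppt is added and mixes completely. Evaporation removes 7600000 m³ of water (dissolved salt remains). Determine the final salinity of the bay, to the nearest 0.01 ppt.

29.49 ppt

After mixing: salt = 29,000,000×25.8 + 14,300,000×21.3 = 1,052,790,000; volume = 43,300,000 m³
After evaporation: salt unchanged = 1,052,790,000; volume = 43,300,000 − 7,600,000 = 35,700,000 m³
S = 1,052,790,000 / 35,700,000 = 29.4899 ppt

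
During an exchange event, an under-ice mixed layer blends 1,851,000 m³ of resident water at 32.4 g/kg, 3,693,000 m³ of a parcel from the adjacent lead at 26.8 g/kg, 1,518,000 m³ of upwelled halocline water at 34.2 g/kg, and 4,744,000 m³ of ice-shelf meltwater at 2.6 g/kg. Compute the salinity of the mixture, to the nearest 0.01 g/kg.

18.91 g/kg

Mass of salt is conserved:
salt = 1,851,000×32.4 + 3,693,000×26.8 + 1,518,000×34.2 + 4,744,000×2.6 = 59,972,400 + 98,972,400 + 51,915,600 + 12,334,400 = 223,194,800
volume = 1,851,000 + 3,693,000 + 1,518,000 + 4,744,000 = 11,806,000 m³
S = 223,194,800 / 11,806,000 = 18.9052 g/kg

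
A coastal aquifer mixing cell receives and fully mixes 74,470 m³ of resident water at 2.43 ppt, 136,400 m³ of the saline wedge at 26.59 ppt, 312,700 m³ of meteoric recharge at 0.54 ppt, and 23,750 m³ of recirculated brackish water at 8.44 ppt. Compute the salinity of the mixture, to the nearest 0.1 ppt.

Salt balance:
salt = 74,470×2.43 + 136,400×26.59 + 312,700×0.54 + 23,750×8.44 = 180,962.1 + 3,626,876 + 168,858 + 200,450 = 4,177,146.1
volume = 74,470 + 136,400 + 312,700 + 23,750 = 547,320 m³
S = 4,177,146.1 / 547,320 = 7.632 ppt

7.6 ppt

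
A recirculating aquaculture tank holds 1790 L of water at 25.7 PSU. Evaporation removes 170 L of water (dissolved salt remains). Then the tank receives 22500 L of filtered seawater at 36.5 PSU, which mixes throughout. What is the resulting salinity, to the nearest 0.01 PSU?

After evaporation: salt = 1,790×25.7 = 46,003; volume = 1,790 − 170 = 1,620 L
After mixing: salt = 46,003 + 22,500×36.5 = 867,253; volume = 1,620 + 22,500 = 24,120 L
S = 867,253 / 24,120 = 35.9558 PSU

35.96 PSU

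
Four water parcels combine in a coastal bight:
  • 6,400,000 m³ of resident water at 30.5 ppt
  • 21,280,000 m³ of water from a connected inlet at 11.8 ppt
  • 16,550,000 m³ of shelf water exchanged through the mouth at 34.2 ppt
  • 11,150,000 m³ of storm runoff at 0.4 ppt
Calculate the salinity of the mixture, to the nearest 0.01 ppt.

Weighted by volume,
salt = 6,400,000×30.5 + 21,280,000×11.8 + 16,550,000×34.2 + 11,150,000×0.4 = 195,200,000 + 251,104,000 + 566,010,000 + 4,460,000 = 1,016,774,000
volume = 6,400,000 + 21,280,000 + 16,550,000 + 11,150,000 = 55,380,000 m³
S = 1,016,774,000 / 55,380,000 = 18.3599 ppt

18.36 ppt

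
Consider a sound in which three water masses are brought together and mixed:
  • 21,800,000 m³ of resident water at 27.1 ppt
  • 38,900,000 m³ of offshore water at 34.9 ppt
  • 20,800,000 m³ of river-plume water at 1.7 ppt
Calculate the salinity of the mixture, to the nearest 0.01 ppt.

Salt balance:
salt = 21,800,000×27.1 + 38,900,000×34.9 + 20,800,000×1.7 = 590,780,000 + 1,357,610,000 + 35,360,000 = 1,983,750,000
volume = 21,800,000 + 38,900,000 + 20,800,000 = 81,500,000 m³
S = 1,983,750,000 / 81,500,000 = 24.3405 ppt

24.34 ppt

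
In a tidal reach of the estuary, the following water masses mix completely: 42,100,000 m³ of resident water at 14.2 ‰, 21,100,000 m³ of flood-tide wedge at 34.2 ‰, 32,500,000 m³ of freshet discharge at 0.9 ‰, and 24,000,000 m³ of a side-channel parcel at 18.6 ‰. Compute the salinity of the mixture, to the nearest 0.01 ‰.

15.00 ‰

By conservation of dissolved salt,
salt = 42,100,000×14.2 + 21,100,000×34.2 + 32,500,000×0.9 + 24,000,000×18.6 = 597,820,000 + 721,620,000 + 29,250,000 + 446,400,000 = 1,795,090,000
volume = 42,100,000 + 21,100,000 + 32,500,000 + 24,000,000 = 119,700,000 m³
S = 1,795,090,000 / 119,700,000 = 14.9966 ‰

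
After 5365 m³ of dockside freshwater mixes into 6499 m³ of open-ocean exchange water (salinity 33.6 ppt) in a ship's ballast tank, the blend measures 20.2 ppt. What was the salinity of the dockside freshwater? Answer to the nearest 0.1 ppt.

4.0 ppt

Salt balance: 6,499×33.6 + 5,365×S = 11,864×20.2
218,366.4 + 5,365·S = 239,652.8
S = (239,652.8 − 218,366.4) / 5,365 = 3.9676 ppt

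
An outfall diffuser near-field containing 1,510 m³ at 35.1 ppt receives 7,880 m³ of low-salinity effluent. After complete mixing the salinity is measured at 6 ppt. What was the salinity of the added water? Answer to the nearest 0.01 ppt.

0.42 ppt

Salt balance: 1,510×35.1 + 7,880×S = 9,390×6
53,001 + 7,880·S = 56,340
S = (56,340 − 53,001) / 7,880 = 0.4237 ppt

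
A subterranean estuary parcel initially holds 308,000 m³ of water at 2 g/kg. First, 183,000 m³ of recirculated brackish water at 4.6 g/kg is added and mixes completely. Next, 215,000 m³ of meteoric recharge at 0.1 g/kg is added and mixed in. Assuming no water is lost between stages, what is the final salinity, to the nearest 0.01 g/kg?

2.10 g/kg

Weighted by volume,
Initial salt = 308,000×2 = 616,000
After stage 1: salt = 616,000 + 183,000×4.6 = 1,457,800; volume = 491,000 m³; S = 2.969 g/kg
After stage 2: salt = 1,457,800 + 215,000×0.1 = 1,479,300; volume = 706,000 m³
S = 1,479,300 / 706,000 = 2.0953 g/kg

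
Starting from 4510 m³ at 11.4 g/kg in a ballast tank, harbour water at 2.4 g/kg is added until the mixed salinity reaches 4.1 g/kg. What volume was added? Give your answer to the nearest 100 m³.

19400 m³

Salt balance: 4,510×11.4 + V×2.4 = (4,510+V)×4.1
51,414 + 2.4V = 18,491 + 4.1V
32,923 = 1.7V
V = 19,366.47 m³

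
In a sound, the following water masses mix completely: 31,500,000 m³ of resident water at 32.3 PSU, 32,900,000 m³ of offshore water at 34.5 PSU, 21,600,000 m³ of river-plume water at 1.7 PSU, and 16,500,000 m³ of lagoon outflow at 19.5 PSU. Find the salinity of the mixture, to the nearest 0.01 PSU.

24.50 PSU

Weighted by volume,
salt = 31,500,000×32.3 + 32,900,000×34.5 + 21,600,000×1.7 + 16,500,000×19.5 = 1,017,450,000 + 1,135,050,000 + 36,720,000 + 321,750,000 = 2,510,970,000
volume = 31,500,000 + 32,900,000 + 21,600,000 + 16,500,000 = 102,500,000 m³
S = 2,510,970,000 / 102,500,000 = 24.4973 PSU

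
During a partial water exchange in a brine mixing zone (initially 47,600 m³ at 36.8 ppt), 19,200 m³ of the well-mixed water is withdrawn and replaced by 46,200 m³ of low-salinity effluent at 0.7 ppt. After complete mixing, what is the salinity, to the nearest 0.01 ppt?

Remaining after removal: 28,400 m³ at 36.8 ppt (salt = 1,045,120)
After addition: salt = 1,045,120 + 46,200×0.7 = 1,077,460; volume = 74,600 m³
S = 1,077,460 / 74,600 = 14.4432 ppt

14.44 ppt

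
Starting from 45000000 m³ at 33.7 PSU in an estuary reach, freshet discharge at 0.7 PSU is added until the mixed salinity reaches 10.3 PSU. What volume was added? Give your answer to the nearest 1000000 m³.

Salt balance: 45,000,000×33.7 + V×0.7 = (45,000,000+V)×10.3
1,516,500,000 + 0.7V = 463,500,000 + 10.3V
1,053,000,000 = 9.6V
V = 109,687,500 m³

110000000 m³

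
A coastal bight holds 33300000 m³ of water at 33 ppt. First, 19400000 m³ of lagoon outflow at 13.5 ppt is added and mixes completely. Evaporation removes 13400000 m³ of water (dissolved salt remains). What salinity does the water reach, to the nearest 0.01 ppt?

34.63 ppt

After mixing: salt = 33,300,000×33 + 19,400,000×13.5 = 1,360,800,000; volume = 52,700,000 m³
After evaporation: salt unchanged = 1,360,800,000; volume = 52,700,000 − 13,400,000 = 39,300,000 m³
S = 1,360,800,000 / 39,300,000 = 34.626 ppt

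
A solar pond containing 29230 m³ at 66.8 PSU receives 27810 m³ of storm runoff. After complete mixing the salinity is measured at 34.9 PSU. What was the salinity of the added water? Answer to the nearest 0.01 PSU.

Salt balance: 29,230×66.8 + 27,810×S = 57,040×34.9
1,952,564 + 27,810·S = 1,990,696
S = (1,990,696 − 1,952,564) / 27,810 = 1.3712 PSU

1.37 PSU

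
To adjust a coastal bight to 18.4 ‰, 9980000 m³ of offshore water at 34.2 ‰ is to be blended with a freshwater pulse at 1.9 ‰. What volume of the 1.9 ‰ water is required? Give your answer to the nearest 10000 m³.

9560000 m³

Salt balance: 9,980,000×34.2 + V×1.9 = (9,980,000+V)×18.4
341,316,000 + 1.9V = 183,632,000 + 18.4V
157,684,000 = 16.5V
V = 9,556,606.06 m³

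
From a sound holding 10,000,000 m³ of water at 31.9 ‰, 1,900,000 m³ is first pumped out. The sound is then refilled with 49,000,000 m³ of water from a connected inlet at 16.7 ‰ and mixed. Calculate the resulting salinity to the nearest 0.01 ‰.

Remaining after removal: 8,100,000 m³ at 31.9 ‰ (salt = 258,390,000)
After addition: salt = 258,390,000 + 49,000,000×16.7 = 1,076,690,000; volume = 57,100,000 m³
S = 1,076,690,000 / 57,100,000 = 18.8562 ‰

18.86 ‰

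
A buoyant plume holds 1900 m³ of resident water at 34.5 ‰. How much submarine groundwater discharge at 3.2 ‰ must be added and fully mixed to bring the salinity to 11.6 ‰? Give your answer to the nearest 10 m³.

Salt balance: 1,900×34.5 + V×3.2 = (1,900+V)×11.6
65,550 + 3.2V = 22,040 + 11.6V
43,510 = 8.4V
V = 5,179.76 m³

5180 m³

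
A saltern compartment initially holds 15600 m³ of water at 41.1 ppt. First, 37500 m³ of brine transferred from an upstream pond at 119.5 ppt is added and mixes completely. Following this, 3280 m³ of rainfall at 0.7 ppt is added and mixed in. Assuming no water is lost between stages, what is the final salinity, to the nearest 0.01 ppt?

Mass of salt is conserved:
Initial salt = 15,600×41.1 = 641,160
After stage 1: salt = 641,160 + 37,500×119.5 = 5,122,410; volume = 53,100 m³; S = 96.467 ppt
After stage 2: salt = 5,122,410 + 3,280×0.7 = 5,124,706; volume = 56,380 m³
S = 5,124,706 / 56,380 = 90.8958 ppt

90.90 ppt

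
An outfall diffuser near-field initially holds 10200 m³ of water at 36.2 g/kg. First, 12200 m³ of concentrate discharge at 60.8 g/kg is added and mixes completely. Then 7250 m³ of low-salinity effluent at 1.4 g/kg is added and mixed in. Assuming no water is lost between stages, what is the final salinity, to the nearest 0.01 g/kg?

Conserving salt mass:
Initial salt = 10,200×36.2 = 369,240
After stage 1: salt = 369,240 + 12,200×60.8 = 1,111,000; volume = 22,400 m³; S = 49.598 g/kg
After stage 2: salt = 1,111,000 + 7,250×1.4 = 1,121,150; volume = 29,650 m³
S = 1,121,150 / 29,650 = 37.8128 g/kg

37.81 g/kg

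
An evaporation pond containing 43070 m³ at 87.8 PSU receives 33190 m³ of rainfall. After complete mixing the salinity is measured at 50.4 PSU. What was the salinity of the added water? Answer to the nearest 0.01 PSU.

Salt balance: 43,070×87.8 + 33,190×S = 76,260×50.4
3,781,546 + 33,190·S = 3,843,504
S = (3,843,504 − 3,781,546) / 33,190 = 1.8668 PSU

1.87 PSU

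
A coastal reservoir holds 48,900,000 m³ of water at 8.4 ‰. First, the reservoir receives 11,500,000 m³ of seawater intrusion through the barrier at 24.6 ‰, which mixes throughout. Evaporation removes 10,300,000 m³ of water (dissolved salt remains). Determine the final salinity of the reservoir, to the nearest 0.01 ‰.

13.85 ‰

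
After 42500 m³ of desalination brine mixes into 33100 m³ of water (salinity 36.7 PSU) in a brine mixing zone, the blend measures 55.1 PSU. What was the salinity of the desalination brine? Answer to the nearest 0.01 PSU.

Salt balance: 33,100×36.7 + 42,500×S = 75,600×55.1
1,214,770 + 42,500·S = 4,165,560
S = (4,165,560 − 1,214,770) / 42,500 = 69.4304 PSU

69.43 PSU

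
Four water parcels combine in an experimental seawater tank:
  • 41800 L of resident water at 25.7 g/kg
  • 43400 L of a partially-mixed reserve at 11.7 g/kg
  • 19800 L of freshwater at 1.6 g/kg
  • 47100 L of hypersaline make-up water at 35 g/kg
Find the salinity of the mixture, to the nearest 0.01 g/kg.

Mass of salt is conserved:
salt = 41,800×25.7 + 43,400×11.7 + 19,800×1.6 + 47,100×35 = 1,074,260 + 507,780 + 31,680 + 1,648,500 = 3,262,220
volume = 41,800 + 43,400 + 19,800 + 47,100 = 152,100 L
S = 3,262,220 / 152,100 = 21.4479 g/kg

21.45 g/kg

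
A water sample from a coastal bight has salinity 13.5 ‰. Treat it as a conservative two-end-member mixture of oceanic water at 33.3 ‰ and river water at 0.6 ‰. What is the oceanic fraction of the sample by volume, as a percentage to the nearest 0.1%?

Let g be the oceanic fraction. Salt balance per unit volume:
g×33.3 + (1−g)×0.6 = 13.5
g = (13.5 − 0.6) / (33.3 − 0.6) = 12.9/32.7 = 0.3945

39.4%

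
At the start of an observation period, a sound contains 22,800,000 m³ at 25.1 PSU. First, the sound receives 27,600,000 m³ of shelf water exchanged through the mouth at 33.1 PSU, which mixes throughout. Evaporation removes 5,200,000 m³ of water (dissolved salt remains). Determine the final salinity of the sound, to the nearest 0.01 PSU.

32.87 PSU

After mixing: salt = 22,800,000×25.1 + 27,600,000×33.1 = 1,485,840,000; volume = 50,400,000 m³
After evaporation: salt unchanged = 1,485,840,000; volume = 50,400,000 − 5,200,000 = 45,200,000 m³
S = 1,485,840,000 / 45,200,000 = 32.8726 PSU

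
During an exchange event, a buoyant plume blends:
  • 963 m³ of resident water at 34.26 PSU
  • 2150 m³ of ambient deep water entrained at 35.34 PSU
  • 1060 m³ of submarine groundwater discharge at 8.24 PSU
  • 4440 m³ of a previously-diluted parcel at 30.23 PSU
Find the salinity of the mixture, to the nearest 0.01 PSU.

Weighted by volume,
salt = 963×34.26 + 2,150×35.34 + 1,060×8.24 + 4,440×30.23 = 32,992.38 + 75,981 + 8,734.4 + 134,221.2 = 251,928.98
volume = 963 + 2,150 + 1,060 + 4,440 = 8,613 m³
S = 251,928.98 / 8,613 = 29.2499 PSU

29.25 PSU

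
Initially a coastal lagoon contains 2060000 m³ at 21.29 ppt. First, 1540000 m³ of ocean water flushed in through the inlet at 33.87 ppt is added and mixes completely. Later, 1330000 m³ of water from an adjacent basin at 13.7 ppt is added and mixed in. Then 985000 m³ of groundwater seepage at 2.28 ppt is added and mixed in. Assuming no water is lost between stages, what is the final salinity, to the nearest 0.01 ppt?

19.69 ppt

Total salt / total volume:
Initial salt = 2,060,000×21.29 = 43,857,400
After stage 1: salt = 43,857,400 + 1,540,000×33.87 = 96,017,200; volume = 3,600,000 m³; S = 26.671 ppt
After stage 2: salt = 96,017,200 + 1,330,000×13.7 = 114,238,200; volume = 4,930,000 m³; S = 23.172 ppt
After stage 3: salt = 114,238,200 + 985,000×2.28 = 116,484,000; volume = 5,915,000 m³
S = 116,484,000 / 5,915,000 = 19.693 ppt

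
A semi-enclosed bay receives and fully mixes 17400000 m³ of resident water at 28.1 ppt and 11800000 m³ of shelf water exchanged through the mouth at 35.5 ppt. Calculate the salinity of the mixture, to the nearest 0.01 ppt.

Salt balance:
salt = 17,400,000×28.1 + 11,800,000×35.5 = 488,940,000 + 418,900,000 = 907,840,000
volume = 17,400,000 + 11,800,000 = 29,200,000 m³
S = 907,840,000 / 29,200,000 = 31.0904 ppt

31.09 ppt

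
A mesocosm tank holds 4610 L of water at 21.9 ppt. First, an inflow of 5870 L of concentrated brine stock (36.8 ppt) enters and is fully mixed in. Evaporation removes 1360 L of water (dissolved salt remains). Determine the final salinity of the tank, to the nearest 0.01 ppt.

34.76 ppt

After mixing: salt = 4,610×21.9 + 5,870×36.8 = 316,975; volume = 10,480 L
After evaporation: salt unchanged = 316,975; volume = 10,480 − 1,360 = 9,120 L
S = 316,975 / 9,120 = 34.756 ppt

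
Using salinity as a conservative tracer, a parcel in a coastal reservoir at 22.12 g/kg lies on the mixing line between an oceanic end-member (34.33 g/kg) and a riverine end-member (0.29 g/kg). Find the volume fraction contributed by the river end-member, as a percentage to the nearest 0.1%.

Let f be the freshwater fraction. Salt balance per unit volume:
f×0.29 + (1−f)×34.33 = 22.12
f = (34.33 − 22.12) / (34.33 − 0.29) = 12.21/34.04 = 0.3587

35.9%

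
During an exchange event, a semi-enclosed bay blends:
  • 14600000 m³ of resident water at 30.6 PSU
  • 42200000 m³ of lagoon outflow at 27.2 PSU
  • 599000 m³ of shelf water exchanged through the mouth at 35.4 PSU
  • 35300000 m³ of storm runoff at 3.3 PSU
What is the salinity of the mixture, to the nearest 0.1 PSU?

Weighted by volume,
salt = 14,600,000×30.6 + 42,200,000×27.2 + 599,000×35.4 + 35,300,000×3.3 = 446,760,000 + 1,147,840,000 + 21,204,600 + 116,490,000 = 1,732,294,600
volume = 14,600,000 + 42,200,000 + 599,000 + 35,300,000 = 92,699,000 m³
S = 1,732,294,600 / 92,699,000 = 18.687 PSU

18.7 PSU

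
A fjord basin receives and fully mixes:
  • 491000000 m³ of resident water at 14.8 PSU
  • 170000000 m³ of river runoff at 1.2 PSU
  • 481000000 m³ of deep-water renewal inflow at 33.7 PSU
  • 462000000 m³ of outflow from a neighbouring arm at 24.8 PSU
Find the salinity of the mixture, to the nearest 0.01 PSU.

21.91 PSU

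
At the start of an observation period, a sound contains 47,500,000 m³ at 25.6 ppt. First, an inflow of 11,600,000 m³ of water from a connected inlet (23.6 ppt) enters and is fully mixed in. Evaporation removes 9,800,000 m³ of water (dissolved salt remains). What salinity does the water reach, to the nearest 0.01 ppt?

30.22 ppt

After mixing: salt = 47,500,000×25.6 + 11,600,000×23.6 = 1,489,760,000; volume = 59,100,000 m³
After evaporation: salt unchanged = 1,489,760,000; volume = 59,100,000 − 9,800,000 = 49,300,000 m³
S = 1,489,760,000 / 49,300,000 = 30.2183 ppt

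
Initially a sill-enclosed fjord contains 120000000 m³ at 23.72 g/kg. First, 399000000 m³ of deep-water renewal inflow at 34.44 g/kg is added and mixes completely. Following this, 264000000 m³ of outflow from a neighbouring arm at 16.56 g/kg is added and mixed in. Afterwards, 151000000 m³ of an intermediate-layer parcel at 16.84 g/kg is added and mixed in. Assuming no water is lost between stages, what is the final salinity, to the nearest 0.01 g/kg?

25.16 g/kg

Conserving salt mass:
Initial salt = 120,000,000×23.72 = 2,846,400,000
After stage 1: salt = 2,846,400,000 + 399,000,000×34.44 = 16,587,960,000; volume = 519,000,000 m³; S = 31.961 g/kg
After stage 2: salt = 16,587,960,000 + 264,000,000×16.56 = 20,959,800,000; volume = 783,000,000 m³; S = 26.769 g/kg
After stage 3: salt = 20,959,800,000 + 151,000,000×16.84 = 23,502,640,000; volume = 934,000,000 m³
S = 23,502,640,000 / 934,000,000 = 25.1634 g/kg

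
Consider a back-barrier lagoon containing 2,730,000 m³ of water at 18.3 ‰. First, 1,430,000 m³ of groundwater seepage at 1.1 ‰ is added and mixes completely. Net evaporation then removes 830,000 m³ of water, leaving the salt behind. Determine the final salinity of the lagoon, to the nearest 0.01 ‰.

15.48 ‰

After mixing: salt = 2,730,000×18.3 + 1,430,000×1.1 = 51,532,000; volume = 4,160,000 m³
After evaporation: salt unchanged = 51,532,000; volume = 4,160,000 − 830,000 = 3,330,000 m³
S = 51,532,000 / 3,330,000 = 15.4751 ‰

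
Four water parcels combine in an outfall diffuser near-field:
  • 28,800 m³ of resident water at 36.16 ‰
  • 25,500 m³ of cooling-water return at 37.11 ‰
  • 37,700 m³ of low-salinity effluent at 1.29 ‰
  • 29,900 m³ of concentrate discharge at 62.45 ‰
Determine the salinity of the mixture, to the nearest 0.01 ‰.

32.02 ‰

Conserving salt mass:
salt = 28,800×36.16 + 25,500×37.11 + 37,700×1.29 + 29,900×62.45 = 1,041,408 + 946,305 + 48,633 + 1,867,255 = 3,903,601
volume = 28,800 + 25,500 + 37,700 + 29,900 = 121,900 m³
S = 3,903,601 / 121,900 = 32.023 ‰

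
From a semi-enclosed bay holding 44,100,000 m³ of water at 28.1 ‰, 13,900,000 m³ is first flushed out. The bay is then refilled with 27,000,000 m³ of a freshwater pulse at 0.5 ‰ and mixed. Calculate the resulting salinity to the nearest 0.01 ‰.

Remaining after removal: 30,200,000 m³ at 28.1 ‰ (salt = 848,620,000)
After addition: salt = 848,620,000 + 27,000,000×0.5 = 862,120,000; volume = 57,200,000 m³
S = 862,120,000 / 57,200,000 = 15.072 ‰

15.07 ‰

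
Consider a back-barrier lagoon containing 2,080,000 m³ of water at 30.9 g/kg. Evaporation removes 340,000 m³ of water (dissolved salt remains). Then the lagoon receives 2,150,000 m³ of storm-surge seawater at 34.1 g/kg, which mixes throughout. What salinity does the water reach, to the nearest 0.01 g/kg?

After evaporation: salt = 2,080,000×30.9 = 64,272,000; volume = 2,080,000 − 340,000 = 1,740,000 m³
After mixing: salt = 64,272,000 + 2,150,000×34.1 = 137,587,000; volume = 1,740,000 + 2,150,000 = 3,890,000 m³
S = 137,587,000 / 3,890,000 = 35.3694 g/kg

35.37 g/kg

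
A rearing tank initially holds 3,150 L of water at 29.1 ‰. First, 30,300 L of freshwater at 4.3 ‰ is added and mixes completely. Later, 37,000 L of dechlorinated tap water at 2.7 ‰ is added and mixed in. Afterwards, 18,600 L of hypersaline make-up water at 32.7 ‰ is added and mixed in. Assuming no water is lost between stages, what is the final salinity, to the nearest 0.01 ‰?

By conservation of dissolved salt,
Initial salt = 3,150×29.1 = 91,665
After stage 1: salt = 91,665 + 30,300×4.3 = 221,955; volume = 33,450 L; S = 6.635 ‰
After stage 2: salt = 221,955 + 37,000×2.7 = 321,855; volume = 70,450 L; S = 4.569 ‰
After stage 3: salt = 321,855 + 18,600×32.7 = 930,075; volume = 89,050 L
S = 930,075 / 89,050 = 10.4444 ‰

10.44 ‰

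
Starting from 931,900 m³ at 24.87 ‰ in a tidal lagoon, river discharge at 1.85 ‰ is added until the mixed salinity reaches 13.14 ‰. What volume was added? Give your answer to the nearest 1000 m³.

968000 m³

Salt balance: 931,900×24.87 + V×1.85 = (931,900+V)×13.14
23,176,353 + 1.85V = 12,245,166 + 13.14V
10,931,187 = 11.29V
V = 968,218.51 m³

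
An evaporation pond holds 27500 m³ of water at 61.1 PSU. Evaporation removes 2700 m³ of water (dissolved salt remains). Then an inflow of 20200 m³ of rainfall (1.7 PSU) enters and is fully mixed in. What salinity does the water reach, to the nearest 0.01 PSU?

38.10 PSU

After evaporation: salt = 27,500×61.1 = 1,680,250; volume = 27,500 − 2,700 = 24,800 m³
After mixing: salt = 1,680,250 + 20,200×1.7 = 1,714,590; volume = 24,800 + 20,200 = 45,000 m³
S = 1,714,590 / 45,000 = 38.102 PSU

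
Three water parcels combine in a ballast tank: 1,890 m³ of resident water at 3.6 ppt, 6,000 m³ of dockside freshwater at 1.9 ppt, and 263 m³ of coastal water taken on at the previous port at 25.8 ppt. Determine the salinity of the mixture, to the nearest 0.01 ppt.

Salt balance:
salt = 1,890×3.6 + 6,000×1.9 + 263×25.8 = 6,804 + 11,400 + 6,785.4 = 24,989.4
volume = 1,890 + 6,000 + 263 = 8,153 m³
S = 24,989.4 / 8,153 = 3.0651 ppt

3.07 ppt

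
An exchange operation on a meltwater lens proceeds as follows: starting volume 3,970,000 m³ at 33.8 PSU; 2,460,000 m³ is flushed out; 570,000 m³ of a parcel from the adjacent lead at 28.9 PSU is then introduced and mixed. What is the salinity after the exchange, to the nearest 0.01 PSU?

32.46 PSU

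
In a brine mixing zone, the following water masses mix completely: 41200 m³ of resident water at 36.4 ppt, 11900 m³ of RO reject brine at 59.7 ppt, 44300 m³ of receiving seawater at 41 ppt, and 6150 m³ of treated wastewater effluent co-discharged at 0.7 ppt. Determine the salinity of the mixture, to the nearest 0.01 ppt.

38.93 ppt

Weighted by volume,
salt = 41,200×36.4 + 11,900×59.7 + 44,300×41 + 6,150×0.7 = 1,499,680 + 710,430 + 1,816,300 + 4,305 = 4,030,715
volume = 41,200 + 11,900 + 44,300 + 6,150 = 103,550 m³
S = 4,030,715 / 103,550 = 38.9253 ppt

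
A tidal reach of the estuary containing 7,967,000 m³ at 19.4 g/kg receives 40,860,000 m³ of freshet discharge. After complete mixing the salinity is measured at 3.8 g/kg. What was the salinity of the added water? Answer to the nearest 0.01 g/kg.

0.76 g/kg

Salt balance: 7,967,000×19.4 + 40,860,000×S = 48,827,000×3.8
154,559,800 + 40,860,000·S = 185,542,600
S = (185,542,600 − 154,559,800) / 40,860,000 = 0.7583 g/kg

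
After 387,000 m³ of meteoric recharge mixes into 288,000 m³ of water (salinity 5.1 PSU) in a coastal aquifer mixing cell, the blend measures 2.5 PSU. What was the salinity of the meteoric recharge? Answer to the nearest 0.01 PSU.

Salt balance: 288,000×5.1 + 387,000×S = 675,000×2.5
1,468,800 + 387,000·S = 1,687,500
S = (1,687,500 − 1,468,800) / 387,000 = 0.5651 PSU

0.57 PSU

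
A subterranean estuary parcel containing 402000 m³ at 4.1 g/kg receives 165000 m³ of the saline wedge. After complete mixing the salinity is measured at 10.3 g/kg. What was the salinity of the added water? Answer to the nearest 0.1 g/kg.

25.4 g/kg

Salt balance: 402,000×4.1 + 165,000×S = 567,000×10.3
1,648,200 + 165,000·S = 5,840,100
S = (5,840,100 − 1,648,200) / 165,000 = 25.4055 g/kg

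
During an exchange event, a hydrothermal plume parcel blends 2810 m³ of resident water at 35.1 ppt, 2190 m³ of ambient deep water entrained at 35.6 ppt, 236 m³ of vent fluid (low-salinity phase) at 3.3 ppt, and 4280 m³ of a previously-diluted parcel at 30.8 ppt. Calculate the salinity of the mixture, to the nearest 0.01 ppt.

32.49 ppt

Weighted by volume,
salt = 2,810×35.1 + 2,190×35.6 + 236×3.3 + 4,280×30.8 = 98,631 + 77,964 + 778.8 + 131,824 = 309,197.8
volume = 2,810 + 2,190 + 236 + 4,280 = 9,516 m³
S = 309,197.8 / 9,516 = 32.4924 ppt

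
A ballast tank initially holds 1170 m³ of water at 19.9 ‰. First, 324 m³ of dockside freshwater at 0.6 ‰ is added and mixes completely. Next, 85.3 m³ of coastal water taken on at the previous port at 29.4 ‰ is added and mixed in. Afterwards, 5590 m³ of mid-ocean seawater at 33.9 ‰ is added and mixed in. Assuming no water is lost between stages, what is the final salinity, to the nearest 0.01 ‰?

30.06 ‰

Weighted by volume,
Initial salt = 1,170×19.9 = 23,283
After stage 1: salt = 23,283 + 324×0.6 = 23,477.4; volume = 1,494 m³; S = 15.714 ‰
After stage 2: salt = 23,477.4 + 85.3×29.4 = 25,985.22; volume = 1,579.3 m³; S = 16.454 ‰
After stage 3: salt = 25,985.22 + 5,590×33.9 = 215,486.22; volume = 7,169.3 m³
S = 215,486.22 / 7,169.3 = 30.0568 ‰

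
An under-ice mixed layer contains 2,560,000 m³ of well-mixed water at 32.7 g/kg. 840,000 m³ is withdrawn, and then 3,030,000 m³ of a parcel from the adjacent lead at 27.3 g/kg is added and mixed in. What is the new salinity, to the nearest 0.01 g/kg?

29.26 g/kg

Remaining after removal: 1,720,000 m³ at 32.7 g/kg (salt = 56,244,000)
After addition: salt = 56,244,000 + 3,030,000×27.3 = 138,963,000; volume = 4,750,000 m³
S = 138,963,000 / 4,750,000 = 29.2554 g/kg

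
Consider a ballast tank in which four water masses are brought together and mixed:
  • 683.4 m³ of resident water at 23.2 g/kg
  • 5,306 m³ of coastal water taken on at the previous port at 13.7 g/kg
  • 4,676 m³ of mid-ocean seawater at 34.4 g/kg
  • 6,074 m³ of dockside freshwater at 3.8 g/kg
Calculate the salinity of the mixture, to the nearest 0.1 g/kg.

By conservation of dissolved salt,
salt = 683.4×23.2 + 5,306×13.7 + 4,676×34.4 + 6,074×3.8 = 15,854.88 + 72,692.2 + 160,854.4 + 23,081.2 = 272,482.68
volume = 683.4 + 5,306 + 4,676 + 6,074 = 16,739.4 m³
S = 272,482.68 / 16,739.4 = 16.278 g/kg

16.3 g/kg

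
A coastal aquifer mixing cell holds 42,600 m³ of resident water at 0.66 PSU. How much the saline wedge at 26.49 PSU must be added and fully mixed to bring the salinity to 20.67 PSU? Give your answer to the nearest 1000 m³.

Salt balance: 42,600×0.66 + V×26.49 = (42,600+V)×20.67
28,116 + 26.49V = 880,542 + 20.67V
852,426 = 5.82V
V = 146,464.95 m³

146000 m³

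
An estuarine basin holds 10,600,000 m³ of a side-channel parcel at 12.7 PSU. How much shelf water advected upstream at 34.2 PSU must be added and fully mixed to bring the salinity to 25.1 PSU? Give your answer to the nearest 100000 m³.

14400000 m³

Salt balance: 10,600,000×12.7 + V×34.2 = (10,600,000+V)×25.1
134,620,000 + 34.2V = 266,060,000 + 25.1V
131,440,000 = 9.1V
V = 14,443,956.04 m³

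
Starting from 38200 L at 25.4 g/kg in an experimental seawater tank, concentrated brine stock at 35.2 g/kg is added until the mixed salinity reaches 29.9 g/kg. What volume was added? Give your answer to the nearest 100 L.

Salt balance: 38,200×25.4 + V×35.2 = (38,200+V)×29.9
970,280 + 35.2V = 1,142,180 + 29.9V
171,900 = 5.3V
V = 32,433.96 L

32400 L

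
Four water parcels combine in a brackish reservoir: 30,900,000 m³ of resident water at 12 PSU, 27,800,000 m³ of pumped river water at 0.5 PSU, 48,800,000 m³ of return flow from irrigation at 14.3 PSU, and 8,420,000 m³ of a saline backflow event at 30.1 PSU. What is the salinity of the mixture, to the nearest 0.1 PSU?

Weighted by volume,
salt = 30,900,000×12 + 27,800,000×0.5 + 48,800,000×14.3 + 8,420,000×30.1 = 370,800,000 + 13,900,000 + 697,840,000 + 253,442,000 = 1,335,982,000
volume = 30,900,000 + 27,800,000 + 48,800,000 + 8,420,000 = 115,920,000 m³
S = 1,335,982,000 / 115,920,000 = 11.525 PSU

11.5 PSU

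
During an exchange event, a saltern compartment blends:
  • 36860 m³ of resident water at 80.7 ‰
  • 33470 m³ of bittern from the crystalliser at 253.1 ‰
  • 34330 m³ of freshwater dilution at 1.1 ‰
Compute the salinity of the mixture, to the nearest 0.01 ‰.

109.72 ‰

Salt balance:
salt = 36,860×80.7 + 33,470×253.1 + 34,330×1.1 = 2,974,602 + 8,471,257 + 37,763 = 11,483,622
volume = 36,860 + 33,470 + 34,330 = 104,660 m³
S = 11,483,622 / 104,660 = 109.7231 ‰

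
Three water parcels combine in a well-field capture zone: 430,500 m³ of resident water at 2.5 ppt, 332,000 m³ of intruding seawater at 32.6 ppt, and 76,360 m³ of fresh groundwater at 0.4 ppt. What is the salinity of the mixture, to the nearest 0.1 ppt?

Total salt / total volume:
salt = 430,500×2.5 + 332,000×32.6 + 76,360×0.4 = 1,076,250 + 10,823,200 + 30,544 = 11,929,994
volume = 430,500 + 332,000 + 76,360 = 838,860 m³
S = 11,929,994 / 838,860 = 14.222 ppt

14.2 ppt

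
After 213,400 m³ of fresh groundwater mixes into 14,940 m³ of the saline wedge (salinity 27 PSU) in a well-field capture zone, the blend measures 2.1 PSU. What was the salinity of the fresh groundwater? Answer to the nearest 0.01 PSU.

0.36 PSU

Salt balance: 14,940×27 + 213,400×S = 228,340×2.1
403,380 + 213,400·S = 479,514
S = (479,514 − 403,380) / 213,400 = 0.3568 PSU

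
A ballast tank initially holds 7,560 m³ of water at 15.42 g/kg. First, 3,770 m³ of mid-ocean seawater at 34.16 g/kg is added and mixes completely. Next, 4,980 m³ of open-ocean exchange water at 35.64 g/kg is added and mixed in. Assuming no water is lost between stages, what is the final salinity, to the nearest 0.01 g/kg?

Weighted by volume,
Initial salt = 7,560×15.42 = 116,575.2
After stage 1: salt = 116,575.2 + 3,770×34.16 = 245,358.4; volume = 11,330 m³; S = 21.656 g/kg
After stage 2: salt = 245,358.4 + 4,980×35.64 = 422,845.6; volume = 16,310 m³
S = 422,845.6 / 16,310 = 25.9255 g/kg

25.93 g/kg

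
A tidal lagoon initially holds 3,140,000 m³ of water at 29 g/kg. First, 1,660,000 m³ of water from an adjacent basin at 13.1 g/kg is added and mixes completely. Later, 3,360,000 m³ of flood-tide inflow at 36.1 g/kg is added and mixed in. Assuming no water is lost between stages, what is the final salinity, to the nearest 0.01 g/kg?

28.69 g/kg

By conservation of dissolved salt,
Initial salt = 3,140,000×29 = 91,060,000
After stage 1: salt = 91,060,000 + 1,660,000×13.1 = 112,806,000; volume = 4,800,000 m³; S = 23.501 g/kg
After stage 2: salt = 112,806,000 + 3,360,000×36.1 = 234,102,000; volume = 8,160,000 m³
S = 234,102,000 / 8,160,000 = 28.689 g/kg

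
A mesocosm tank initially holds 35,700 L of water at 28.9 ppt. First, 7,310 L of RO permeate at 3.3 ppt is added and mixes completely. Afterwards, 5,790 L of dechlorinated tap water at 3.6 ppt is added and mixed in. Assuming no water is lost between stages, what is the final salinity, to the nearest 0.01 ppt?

By conservation of dissolved salt,
Initial salt = 35,700×28.9 = 1,031,730
After stage 1: salt = 1,031,730 + 7,310×3.3 = 1,055,853; volume = 43,010 L; S = 24.549 ppt
After stage 2: salt = 1,055,853 + 5,790×3.6 = 1,076,697; volume = 48,800 L
S = 1,076,697 / 48,800 = 22.0635 ppt

22.06 ppt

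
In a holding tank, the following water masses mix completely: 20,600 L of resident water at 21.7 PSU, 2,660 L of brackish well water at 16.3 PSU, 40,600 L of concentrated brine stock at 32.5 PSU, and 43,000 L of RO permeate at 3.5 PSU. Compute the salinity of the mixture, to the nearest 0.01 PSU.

18.35 PSU

By conservation of dissolved salt,
salt = 20,600×21.7 + 2,660×16.3 + 40,600×32.5 + 43,000×3.5 = 447,020 + 43,358 + 1,319,500 + 150,500 = 1,960,378
volume = 20,600 + 2,660 + 40,600 + 43,000 = 106,860 L
S = 1,960,378 / 106,860 = 18.3453 PSU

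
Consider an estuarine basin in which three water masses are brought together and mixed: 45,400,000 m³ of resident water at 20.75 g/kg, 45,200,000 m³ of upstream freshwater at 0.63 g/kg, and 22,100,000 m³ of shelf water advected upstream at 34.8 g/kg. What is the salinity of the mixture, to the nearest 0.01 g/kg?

15.44 g/kg

Conserving salt mass:
salt = 45,400,000×20.75 + 45,200,000×0.63 + 22,100,000×34.8 = 942,050,000 + 28,476,000 + 769,080,000 = 1,739,606,000
volume = 45,400,000 + 45,200,000 + 22,100,000 = 112,700,000 m³
S = 1,739,606,000 / 112,700,000 = 15.4357 g/kg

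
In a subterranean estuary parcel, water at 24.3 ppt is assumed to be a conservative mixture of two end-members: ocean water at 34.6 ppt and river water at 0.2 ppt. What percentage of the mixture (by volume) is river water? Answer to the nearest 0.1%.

29.9%

Let f be the freshwater fraction. Salt balance per unit volume:
f×0.2 + (1−f)×34.6 = 24.3
f = (34.6 − 24.3) / (34.6 − 0.2) = 10.3/34.4 = 0.2994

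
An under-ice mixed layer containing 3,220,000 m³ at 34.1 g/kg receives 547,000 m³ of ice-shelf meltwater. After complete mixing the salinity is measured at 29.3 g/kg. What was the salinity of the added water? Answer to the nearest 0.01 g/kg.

Salt balance: 3,220,000×34.1 + 547,000×S = 3,767,000×29.3
109,802,000 + 547,000·S = 110,373,100
S = (110,373,100 − 109,802,000) / 547,000 = 1.0441 g/kg

1.04 g/kg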